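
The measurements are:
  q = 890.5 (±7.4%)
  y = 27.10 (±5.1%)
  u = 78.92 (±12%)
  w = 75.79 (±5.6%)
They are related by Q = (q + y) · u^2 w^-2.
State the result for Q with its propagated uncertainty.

995.0 ± 273

Let h = q + y = 917.6. δh = √(δq² + δy²) = √(4340 + 1.91) = 65.9, so δh/h = 0.0718.
Q is then a monomial in h, u, w:
δQ/Q = √((δh/h)² + (2·δu/u)² + (-2·δw/w)²) = √(0.00516 + 0.0576 + 0.0125) = 0.274
Q = 995.0, so δQ = 0.274 × 995.0 = 273.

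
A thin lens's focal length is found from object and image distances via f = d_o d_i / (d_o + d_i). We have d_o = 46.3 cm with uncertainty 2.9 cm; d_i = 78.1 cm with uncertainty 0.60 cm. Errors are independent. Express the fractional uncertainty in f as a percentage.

∂f/∂d_o = (d_i/(d_o+d_i))² = 0.394;  ∂f/∂d_i = (d_o/(d_o+d_i))² = 0.139
δf = √((∂f/∂d_o · δd_o)² + (∂f/∂d_i · δd_i)²) = √(1.31 + 0.00691) = 1.15 cm
f = 29.1 cm, so δf/f = 1.15/29.1 = 0.0394.

3.94%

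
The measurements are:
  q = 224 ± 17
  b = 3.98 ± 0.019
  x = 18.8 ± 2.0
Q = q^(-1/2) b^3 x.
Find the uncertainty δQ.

Products/powers → add relative errors in quadrature, weighted by exponent:
  (−½·δq/q)² = (-0.5×0.0759)² = 0.00144;  (3·δb/b)² = (3×0.00477)² = 0.000205;  (1·δx/x)² = (1×0.106)² = 0.0113
δQ/Q = √(0.0130) = 0.114
Q = 79.2, so δQ = 0.114 × 79.2 = 9.02.

9.02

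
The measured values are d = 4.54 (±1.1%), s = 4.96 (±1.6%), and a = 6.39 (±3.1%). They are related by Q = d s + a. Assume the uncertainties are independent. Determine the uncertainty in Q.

0.480

Let p = d·s = 22.5. δp/p = √((1·δd/d)² + (1·δs/s)²) = √(0.000121 + 0.000256) = 0.0194, so δp = 0.437.
Q = p + a: δQ = √(δp² + δa²) = √(0.191 + 0.0392) = 0.480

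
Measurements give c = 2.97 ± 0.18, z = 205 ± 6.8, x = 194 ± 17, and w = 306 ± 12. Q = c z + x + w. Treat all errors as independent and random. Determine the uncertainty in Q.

Let p = c·z = 609. δp/p = √((1·δc/c)² + (1·δz/z)²) = √(0.00367 + 0.00110) = 0.0691, so δp = 42.1.
Q = p + x + w: δQ = √(δp² + δx² + δw²) = √(1770 + 289 + 144) = 46.9

46.9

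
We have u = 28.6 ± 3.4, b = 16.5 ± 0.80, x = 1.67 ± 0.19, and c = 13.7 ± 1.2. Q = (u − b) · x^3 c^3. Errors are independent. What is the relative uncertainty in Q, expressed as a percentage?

Let w = u − b = 12.1. δw = √(δu² + δb²) = √(11.6 + 0.640) = 3.49, so δw/w = 0.289.
Q is then a monomial in w, x, c:
δQ/Q = √((δw/w)² + (3·δx/x)² + (3·δc/c)²) = √(0.0833 + 0.116 + 0.0691) = 0.519

51.9%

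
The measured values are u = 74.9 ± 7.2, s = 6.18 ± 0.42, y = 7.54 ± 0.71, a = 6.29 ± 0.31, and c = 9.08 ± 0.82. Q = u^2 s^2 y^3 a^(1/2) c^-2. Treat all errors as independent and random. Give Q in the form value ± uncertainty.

(2.79 ± 1.15) × 10^6

Products/powers → add relative errors in quadrature, weighted by exponent:
  (2·δu/u)² = (2×0.0961)² = 0.0370;  (2·δs/s)² = (2×0.0680)² = 0.0185;  (3·δy/y)² = (3×0.0942)² = 0.0798;  (½·δa/a)² = (0.5×0.0493)² = 0.000607;  (-2·δc/c)² = (-2×0.0903)² = 0.0326
δQ/Q = √(0.168) = 0.410
Q = 2.79e+06, so δQ = 0.410 × 2.79e+06 = 1.15e+06.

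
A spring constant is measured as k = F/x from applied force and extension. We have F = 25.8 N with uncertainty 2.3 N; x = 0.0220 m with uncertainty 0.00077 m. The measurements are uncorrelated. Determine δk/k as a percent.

9.58%

For a monomial k ∝ F, x^-1, fractional errors add in quadrature:
  (1·δF/F)² = (1×0.0891)² = 0.00795;  (-1·δx/x)² = (-1×0.0350)² = 0.00123
δk/k = √(0.00917) = 0.0958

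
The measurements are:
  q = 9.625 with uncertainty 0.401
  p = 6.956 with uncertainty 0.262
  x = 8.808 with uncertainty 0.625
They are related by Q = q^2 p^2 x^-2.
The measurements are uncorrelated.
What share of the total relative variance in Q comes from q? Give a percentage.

21.2%

(δQ/Q)² = (2·δq/q)² + (2·δp/p)² + (-2·δx/x)²
  q term: (2×0.0417)² = 0.00694
  p term: (2×0.0377)² = 0.00567
  x term: (-2×0.0710)² = 0.0201
Total = 0.0328. Share from q = 0.00694/0.0328 = 0.212.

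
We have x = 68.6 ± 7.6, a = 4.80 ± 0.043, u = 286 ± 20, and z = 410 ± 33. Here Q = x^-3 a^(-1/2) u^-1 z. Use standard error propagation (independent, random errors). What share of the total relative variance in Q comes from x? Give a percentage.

(δQ/Q)² = (-3·δx/x)² + (−½·δa/a)² + (-1·δu/u)² + (1·δz/z)²
  x term: (-3×0.111)² = 0.110
  a term: (-0.5×0.00896)² = 2.01e-05
  u term: (-1×0.0699)² = 0.00489
  z term: (1×0.0805)² = 0.00648
Total = 0.122. Share from x = 0.110/0.122 = 0.907.

90.7%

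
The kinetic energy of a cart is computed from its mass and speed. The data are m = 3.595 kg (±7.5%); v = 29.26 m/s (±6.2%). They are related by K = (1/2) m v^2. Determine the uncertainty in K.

223 J

For a monomial K ∝ m, v^2, fractional errors add in quadrature:
  (1·δm/m)² = (1×0.0750)² = 0.00562;  (2·δv/v)² = (2×0.0620)² = 0.0154
δK/K = √(0.0210) = 0.145
K = 1539 J, so δK = 0.145 × 1539 = 223 J.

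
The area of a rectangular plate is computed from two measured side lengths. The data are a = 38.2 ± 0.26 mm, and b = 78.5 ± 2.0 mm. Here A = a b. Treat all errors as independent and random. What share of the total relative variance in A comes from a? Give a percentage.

6.66%

(δA/A)² = (1·δa/a)² + (1·δb/b)²
  a term: (1×0.00681)² = 4.63e-05
  b term: (1×0.0255)² = 0.000649
Total = 0.000695. Share from a = 4.63e-05/0.000695 = 0.0666.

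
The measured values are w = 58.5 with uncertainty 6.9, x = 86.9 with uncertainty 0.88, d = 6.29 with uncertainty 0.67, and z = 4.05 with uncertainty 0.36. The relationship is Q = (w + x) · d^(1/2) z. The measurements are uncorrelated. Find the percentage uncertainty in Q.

11.4%

Let u = w + x = 145. δu = √(δw² + δx²) = √(47.6 + 0.774) = 6.96, so δu/u = 0.0478.
Q is then a monomial in u, d, z:
δQ/Q = √((δu/u)² + (½·δd/d)² + (1·δz/z)²) = √(0.00229 + 0.00284 + 0.00790) = 0.114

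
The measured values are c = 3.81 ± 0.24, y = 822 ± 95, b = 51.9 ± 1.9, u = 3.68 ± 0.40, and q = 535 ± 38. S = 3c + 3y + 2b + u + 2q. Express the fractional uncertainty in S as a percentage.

8.07%

Each term contributes (cᵢ δxᵢ)² to (δS)²:
  (3·δc)² = 0.518;  (3·δy)² = 81200;  (2·δb)² = 14.4;  (δu)² = 0.160;  (2·δq)² = 5780
δS = √(87000) = 295
S = 3650, so δS/S = 295/3650 = 0.0807.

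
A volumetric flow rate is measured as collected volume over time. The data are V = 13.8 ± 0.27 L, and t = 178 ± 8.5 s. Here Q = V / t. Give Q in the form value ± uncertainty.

0.0775 ± 0.00400 L/s

Products/powers → add relative errors in quadrature, weighted by exponent:
  (1·δV/V)² = (1×0.0196)² = 0.000383;  (-1·δt/t)² = (-1×0.0478)² = 0.00228
δQ/Q = √(0.00266) = 0.0516
Q = 0.0775 L/s, so δQ = 0.0516 × 0.0775 = 0.00400 L/s.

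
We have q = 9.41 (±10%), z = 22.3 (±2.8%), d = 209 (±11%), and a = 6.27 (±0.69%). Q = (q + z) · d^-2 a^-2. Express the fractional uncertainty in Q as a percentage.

Let u = q + z = 31.7. δu = √(δq² + δz²) = √(0.885 + 0.390) = 1.13, so δu/u = 0.0356.
Q is then a monomial in u, d, a:
δQ/Q = √((δu/u)² + (-2·δd/d)² + (-2·δa/a)²) = √(0.00127 + 0.0484 + 0.000190) = 0.223

22.3%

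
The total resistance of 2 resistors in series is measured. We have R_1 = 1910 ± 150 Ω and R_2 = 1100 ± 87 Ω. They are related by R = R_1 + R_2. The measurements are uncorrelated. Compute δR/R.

0.0576

R is a linear combination, so absolute uncertainties add in quadrature:
  (δR_1)² = 22500;  (δR_2)² = 7570
δR = √(30100) = 173 Ω
R = 3010 Ω, so δR/R = 173/3010 = 0.0576.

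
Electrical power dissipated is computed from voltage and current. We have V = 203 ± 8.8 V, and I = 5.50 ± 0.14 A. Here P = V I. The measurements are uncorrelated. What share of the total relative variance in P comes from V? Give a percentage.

74.4%

(δP/P)² = (1·δV/V)² + (1·δI/I)²
  V term: (1×0.0433)² = 0.00188
  I term: (1×0.0255)² = 0.000648
Total = 0.00253. Share from V = 0.00188/0.00253 = 0.744.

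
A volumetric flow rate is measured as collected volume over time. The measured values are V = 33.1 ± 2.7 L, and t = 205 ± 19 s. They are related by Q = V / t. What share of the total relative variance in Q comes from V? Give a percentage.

(δQ/Q)² = (1·δV/V)² + (-1·δt/t)²
  V term: (1×0.0816)² = 0.00665
  t term: (-1×0.0927)² = 0.00859
Total = 0.0152. Share from V = 0.00665/0.0152 = 0.436.

43.6%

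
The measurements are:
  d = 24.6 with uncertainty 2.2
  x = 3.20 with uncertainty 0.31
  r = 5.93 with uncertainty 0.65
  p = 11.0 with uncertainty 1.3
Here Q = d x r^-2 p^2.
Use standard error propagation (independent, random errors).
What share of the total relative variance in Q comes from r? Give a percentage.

39.6%

(δQ/Q)² = (1·δd/d)² + (1·δx/x)² + (-2·δr/r)² + (2·δp/p)²
  d term: (1×0.0894)² = 0.00800
  x term: (1×0.0969)² = 0.00938
  r term: (-2×0.110)² = 0.0481
  p term: (2×0.118)² = 0.0559
Total = 0.121. Share from r = 0.0481/0.121 = 0.396.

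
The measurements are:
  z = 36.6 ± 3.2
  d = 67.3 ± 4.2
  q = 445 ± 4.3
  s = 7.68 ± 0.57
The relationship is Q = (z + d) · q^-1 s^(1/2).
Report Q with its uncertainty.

0.647 ± 0.0412

Let u = z + d = 104. δu = √(δz² + δd²) = √(10.2 + 17.6) = 5.28, so δu/u = 0.0508.
Q is then a monomial in u, q, s:
δQ/Q = √((δu/u)² + (-1·δq/q)² + (½·δs/s)²) = √(0.00258 + 9.34e-05 + 0.00138) = 0.0637
Q = 0.647, so δQ = 0.0637 × 0.647 = 0.0412.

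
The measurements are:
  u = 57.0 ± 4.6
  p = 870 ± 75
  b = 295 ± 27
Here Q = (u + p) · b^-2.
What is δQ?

0.00213

Let w = u + p = 927. δw = √(δu² + δp²) = √(21.2 + 5620) = 75.1, so δw/w = 0.0811.
Q is then a monomial in w, b:
δQ/Q = √((δw/w)² + (-2·δb/b)²) = √(0.00657 + 0.0335) = 0.200
Q = 0.0107, so δQ = 0.200 × 0.0107 = 0.00213.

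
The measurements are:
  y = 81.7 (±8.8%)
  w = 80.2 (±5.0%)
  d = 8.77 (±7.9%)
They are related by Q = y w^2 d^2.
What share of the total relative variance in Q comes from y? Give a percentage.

18.1%

(δQ/Q)² = (1·δy/y)² + (2·δw/w)² + (2·δd/d)²
  y term: (1×0.0880)² = 0.00774
  w term: (2×0.0500)² = 0.0100
  d term: (2×0.0790)² = 0.0250
Total = 0.0427. Share from y = 0.00774/0.0427 = 0.181.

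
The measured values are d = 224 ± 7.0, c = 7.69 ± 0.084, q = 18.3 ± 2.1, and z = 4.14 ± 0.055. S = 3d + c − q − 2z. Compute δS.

For a sum/difference, combine absolute errors in quadrature:
  (3·δd)² = 441;  (δc)² = 0.00706;  (δq)² = 4.41;  (2·δz)² = 0.0121
δS = √(445) = 21.1

21.1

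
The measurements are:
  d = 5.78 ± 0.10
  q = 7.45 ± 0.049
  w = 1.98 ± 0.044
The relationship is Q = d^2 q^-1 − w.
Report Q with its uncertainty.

2.50 ± 0.164

Let p = d^2·q^-1 = 4.48. δp/p = √((2·δd/d)² + (-1·δq/q)²) = √(0.00120 + 4.33e-05) = 0.0352, so δp = 0.158.
Q = p − w: δQ = √(δp² + δw²) = √(0.0249 + 0.00194) = 0.164
Q = 2.50.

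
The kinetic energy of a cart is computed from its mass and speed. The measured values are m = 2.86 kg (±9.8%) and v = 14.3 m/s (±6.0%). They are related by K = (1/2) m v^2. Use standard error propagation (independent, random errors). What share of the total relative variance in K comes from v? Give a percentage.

(δK/K)² = (1·δm/m)² + (2·δv/v)²
  m term: (1×0.0980)² = 0.00960
  v term: (2×0.0600)² = 0.0144
Total = 0.0240. Share from v = 0.0144/0.0240 = 0.600.

60.0%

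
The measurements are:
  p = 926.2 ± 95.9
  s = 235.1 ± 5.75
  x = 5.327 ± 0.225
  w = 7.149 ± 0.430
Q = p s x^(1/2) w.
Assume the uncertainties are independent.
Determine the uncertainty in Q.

Since Q is a product/quotient, work with relative uncertainties:
  (1·δp/p)² = (1×0.104)² = 0.0107;  (1·δs/s)² = (1×0.0245)² = 0.000598;  (½·δx/x)² = (0.5×0.0422)² = 0.000446;  (1·δw/w)² = (1×0.0601)² = 0.00362
δQ/Q = √(0.0154) = 0.124
Q = 3.593e+06, so δQ = 0.124 × 3.593e+06 = 4.46e+05.

4.46e+05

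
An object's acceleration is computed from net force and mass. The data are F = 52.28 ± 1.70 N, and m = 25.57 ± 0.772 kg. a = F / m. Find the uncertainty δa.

Relative error in a monomial: (δa/a)² = Σ (nᵢ · δxᵢ/xᵢ)².
  (1·δF/F)² = (1×0.0325)² = 0.00106;  (-1·δm/m)² = (-1×0.0302)² = 0.000912
δa/a = √(0.00197) = 0.0444
a = 2.045 m/s^2, so δa = 0.0444 × 2.045 = 0.0907 m/s^2.

0.0907 m/s^2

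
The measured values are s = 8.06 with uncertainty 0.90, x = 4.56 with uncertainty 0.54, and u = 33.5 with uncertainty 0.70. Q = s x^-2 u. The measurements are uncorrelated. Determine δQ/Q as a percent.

26.3%

Each factor contributes (exponent × relative error)² to (δQ/Q)²:
  (1·δs/s)² = (1×0.112)² = 0.0125;  (-2·δx/x)² = (-2×0.118)² = 0.0561;  (1·δu/u)² = (1×0.0209)² = 0.000437
δQ/Q = √(0.0690) = 0.263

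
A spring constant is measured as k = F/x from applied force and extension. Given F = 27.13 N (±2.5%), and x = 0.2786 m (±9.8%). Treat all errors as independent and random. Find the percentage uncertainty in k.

Products/powers → add relative errors in quadrature, weighted by exponent:
  (1·δF/F)² = (1×0.0250)² = 0.000625;  (-1·δx/x)² = (-1×0.0980)² = 0.00960
δk/k = √(0.0102) = 0.101

10.1%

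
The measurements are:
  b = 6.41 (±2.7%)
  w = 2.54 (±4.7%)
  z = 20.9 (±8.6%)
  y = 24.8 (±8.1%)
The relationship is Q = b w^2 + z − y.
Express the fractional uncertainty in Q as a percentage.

13.0%

Let p = b·w^2 = 41.4. δp/p = √((1·δb/b)² + (2·δw/w)²) = √(0.000729 + 0.00884) = 0.0978, so δp = 4.04.
Q = p + z − y: δQ = √(δp² + δz² + δy²) = √(16.4 + 3.23 + 4.04) = 4.86
Q = 37.5, so δQ/Q = 4.86/37.5 = 0.130.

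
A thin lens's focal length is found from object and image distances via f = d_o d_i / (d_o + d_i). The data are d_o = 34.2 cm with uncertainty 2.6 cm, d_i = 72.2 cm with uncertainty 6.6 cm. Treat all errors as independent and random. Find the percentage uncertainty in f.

5.94%

∂f/∂d_o = (d_i/(d_o+d_i))² = 0.460;  ∂f/∂d_i = (d_o/(d_o+d_i))² = 0.103
δf = √((∂f/∂d_o · δd_o)² + (∂f/∂d_i · δd_i)²) = √(1.43 + 0.465) = 1.38 cm
f = 23.2 cm, so δf/f = 1.38/23.2 = 0.0594.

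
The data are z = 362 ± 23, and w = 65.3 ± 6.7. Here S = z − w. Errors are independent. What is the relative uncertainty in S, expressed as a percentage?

8.07%

Absolute uncertainties add in quadrature for a linear combination:
  (δz)² = 529;  (δw)² = 44.9
δS = √(574) = 24.0
S = 297, so δS/S = 24.0/297 = 0.0807.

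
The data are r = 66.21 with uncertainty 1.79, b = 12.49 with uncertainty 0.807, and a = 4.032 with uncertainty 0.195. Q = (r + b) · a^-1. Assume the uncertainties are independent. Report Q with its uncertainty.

Let u = r + b = 78.70. δu = √(δr² + δb²) = √(3.20 + 0.651) = 1.96, so δu/u = 0.0249.
Q is then a monomial in u, a:
δQ/Q = √((δu/u)² + (-1·δa/a)²) = √(0.000622 + 0.00234) = 0.0544
Q = 19.52, so δQ = 0.0544 × 19.52 = 1.06.

19.52 ± 1.06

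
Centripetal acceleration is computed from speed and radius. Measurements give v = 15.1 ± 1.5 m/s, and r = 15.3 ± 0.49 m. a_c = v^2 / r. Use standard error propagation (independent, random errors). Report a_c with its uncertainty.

14.9 ± 3.00 m/s^2

a_c is a product of powers, so relative uncertainties combine in quadrature:
  (2·δv/v)² = (2×0.0993)² = 0.0395;  (-1·δr/r)² = (-1×0.0320)² = 0.00103
δa_c/a_c = √(0.0405) = 0.201
a_c = 14.9 m/s^2, so δa_c = 0.201 × 14.9 = 3.00 m/s^2.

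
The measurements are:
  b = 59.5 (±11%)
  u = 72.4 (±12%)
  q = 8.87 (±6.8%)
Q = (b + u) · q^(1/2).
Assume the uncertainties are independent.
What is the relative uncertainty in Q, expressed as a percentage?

8.92%

Let w = b + u = 132. δw = √(δb² + δu²) = √(42.8 + 75.5) = 10.9, so δw/w = 0.0825.
Q is then a monomial in w, q:
δQ/Q = √((δw/w)² + (½·δq/q)²) = √(0.00680 + 0.00116) = 0.0892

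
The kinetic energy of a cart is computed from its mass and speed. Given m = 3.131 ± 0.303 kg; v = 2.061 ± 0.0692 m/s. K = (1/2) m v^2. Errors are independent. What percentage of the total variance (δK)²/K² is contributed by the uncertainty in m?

67.5%

(δK/K)² = (1·δm/m)² + (2·δv/v)²
  m term: (1×0.0968)² = 0.00937
  v term: (2×0.0336)² = 0.00451
Total = 0.0139. Share from m = 0.00937/0.0139 = 0.675.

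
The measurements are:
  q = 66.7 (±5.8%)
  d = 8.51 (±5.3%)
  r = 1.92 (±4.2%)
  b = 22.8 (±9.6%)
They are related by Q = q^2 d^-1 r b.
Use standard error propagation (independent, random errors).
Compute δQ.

3780

Since Q is a product/quotient, work with relative uncertainties:
  (2·δq/q)² = (2×0.0580)² = 0.0135;  (-1·δd/d)² = (-1×0.0530)² = 0.00281;  (1·δr/r)² = (1×0.0420)² = 0.00176;  (1·δb/b)² = (1×0.0960)² = 0.00922
δQ/Q = √(0.0272) = 0.165
Q = 22900, so δQ = 0.165 × 22900 = 3780.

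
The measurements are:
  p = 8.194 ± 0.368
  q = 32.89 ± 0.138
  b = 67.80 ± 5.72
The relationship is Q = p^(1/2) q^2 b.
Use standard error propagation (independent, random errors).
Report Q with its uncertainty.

209900 ± 18400

For a monomial Q ∝ p^(1/2), q^2, b, fractional errors add in quadrature:
  (½·δp/p)² = (0.5×0.0449)² = 0.000504;  (2·δq/q)² = (2×0.00420)² = 7.04e-05;  (1·δb/b)² = (1×0.0844)² = 0.00712
δQ/Q = √(0.00769) = 0.0877
Q = 209900, so δQ = 0.0877 × 209900 = 18400.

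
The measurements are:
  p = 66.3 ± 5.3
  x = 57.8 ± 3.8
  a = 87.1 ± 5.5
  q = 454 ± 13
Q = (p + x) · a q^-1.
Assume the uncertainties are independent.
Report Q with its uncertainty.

Let u = p + x = 124. δu = √(δp² + δx²) = √(28.1 + 14.4) = 6.52, so δu/u = 0.0526.
Q is then a monomial in u, a, q:
δQ/Q = √((δu/u)² + (1·δa/a)² + (-1·δq/q)²) = √(0.00276 + 0.00399 + 0.000820) = 0.0870
Q = 23.8, so δQ = 0.0870 × 23.8 = 2.07.

23.8 ± 2.07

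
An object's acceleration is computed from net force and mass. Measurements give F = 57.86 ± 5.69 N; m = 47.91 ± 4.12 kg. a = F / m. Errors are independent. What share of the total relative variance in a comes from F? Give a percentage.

(δa/a)² = (1·δF/F)² + (-1·δm/m)²
  F term: (1×0.0983)² = 0.00967
  m term: (-1×0.0860)² = 0.00740
Total = 0.0171. Share from F = 0.00967/0.0171 = 0.567.

56.7%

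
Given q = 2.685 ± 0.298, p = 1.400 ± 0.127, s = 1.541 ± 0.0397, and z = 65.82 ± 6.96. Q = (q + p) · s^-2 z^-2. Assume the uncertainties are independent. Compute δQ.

9.2e-05

Let u = q + p = 4.085. δu = √(δq² + δp²) = √(0.0888 + 0.0161) = 0.324, so δu/u = 0.0793.
Q is then a monomial in u, s, z:
δQ/Q = √((δu/u)² + (-2·δs/s)² + (-2·δz/z)²) = √(0.00629 + 0.00265 + 0.0447) = 0.232
Q = 0.0003971, so δQ = 0.232 × 0.0003971 = 9.2e-05.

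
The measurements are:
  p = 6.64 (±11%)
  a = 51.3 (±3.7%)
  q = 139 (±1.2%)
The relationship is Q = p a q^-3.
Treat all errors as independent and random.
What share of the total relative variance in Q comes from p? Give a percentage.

82.0%

(δQ/Q)² = (1·δp/p)² + (1·δa/a)² + (-3·δq/q)²
  p term: (1×0.110)² = 0.0121
  a term: (1×0.0370)² = 0.00137
  q term: (-3×0.0120)² = 0.00130
Total = 0.0148. Share from p = 0.0121/0.0148 = 0.820.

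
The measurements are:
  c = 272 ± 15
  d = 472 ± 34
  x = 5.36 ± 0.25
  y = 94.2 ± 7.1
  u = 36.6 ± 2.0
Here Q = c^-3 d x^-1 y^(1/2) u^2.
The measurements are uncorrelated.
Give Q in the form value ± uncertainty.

Each factor contributes (exponent × relative error)² to (δQ/Q)²:
  (-3·δc/c)² = (-3×0.0551)² = 0.0274;  (1·δd/d)² = (1×0.0720)² = 0.00519;  (-1·δx/x)² = (-1×0.0466)² = 0.00218;  (½·δy/y)² = (0.5×0.0754)² = 0.00142;  (2·δu/u)² = (2×0.0546)² = 0.0119
δQ/Q = √(0.0481) = 0.219
Q = 0.0569, so δQ = 0.219 × 0.0569 = 0.0125.

0.0569 ± 0.0125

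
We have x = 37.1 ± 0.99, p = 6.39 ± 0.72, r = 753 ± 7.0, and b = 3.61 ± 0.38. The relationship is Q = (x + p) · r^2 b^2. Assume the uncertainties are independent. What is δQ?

6.85e+07

Let u = x + p = 43.5. δu = √(δx² + δp²) = √(0.980 + 0.518) = 1.22, so δu/u = 0.0281.
Q is then a monomial in u, r, b:
δQ/Q = √((δu/u)² + (2·δr/r)² + (2·δb/b)²) = √(0.000792 + 0.000346 + 0.0443) = 0.213
Q = 3.21e+08, so δQ = 0.213 × 3.21e+08 = 6.85e+07.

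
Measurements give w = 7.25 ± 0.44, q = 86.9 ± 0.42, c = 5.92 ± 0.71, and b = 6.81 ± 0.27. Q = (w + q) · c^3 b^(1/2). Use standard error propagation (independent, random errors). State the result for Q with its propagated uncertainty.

Let u = w + q = 94.2. δu = √(δw² + δq²) = √(0.194 + 0.176) = 0.608, so δu/u = 0.00646.
Q is then a monomial in u, c, b:
δQ/Q = √((δu/u)² + (3·δc/c)² + (½·δb/b)²) = √(4.17e-05 + 0.129 + 0.000393) = 0.360
Q = 51000, so δQ = 0.360 × 51000 = 18400.

51000 ± 18400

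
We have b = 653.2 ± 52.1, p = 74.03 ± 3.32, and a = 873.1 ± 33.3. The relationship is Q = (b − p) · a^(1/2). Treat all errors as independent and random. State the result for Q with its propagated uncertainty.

17110 ± 1580

Let u = b − p = 579.2. δu = √(δb² + δp²) = √(2710 + 11.0) = 52.2, so δu/u = 0.0901.
Q is then a monomial in u, a:
δQ/Q = √((δu/u)² + (½·δa/a)²) = √(0.00812 + 0.000364) = 0.0921
Q = 17110, so δQ = 0.0921 × 17110 = 1580.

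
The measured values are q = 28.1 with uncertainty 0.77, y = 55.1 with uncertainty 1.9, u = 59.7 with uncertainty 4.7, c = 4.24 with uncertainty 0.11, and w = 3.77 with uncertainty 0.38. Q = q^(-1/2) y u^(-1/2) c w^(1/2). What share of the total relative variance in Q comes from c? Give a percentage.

(δQ/Q)² = (−½·δq/q)² + (1·δy/y)² + (−½·δu/u)² + (1·δc/c)² + (½·δw/w)²
  q term: (-0.5×0.0274)² = 0.000188
  y term: (1×0.0345)² = 0.00119
  u term: (-0.5×0.0787)² = 0.00155
  c term: (1×0.0259)² = 0.000673
  w term: (0.5×0.101)² = 0.00254
Total = 0.00614. Share from c = 0.000673/0.00614 = 0.110.

11.0%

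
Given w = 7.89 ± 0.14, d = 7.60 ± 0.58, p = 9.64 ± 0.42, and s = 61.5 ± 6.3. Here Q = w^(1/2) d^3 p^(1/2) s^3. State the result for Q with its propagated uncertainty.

Relative error in a monomial: (δQ/Q)² = Σ (nᵢ · δxᵢ/xᵢ)².
  (½·δw/w)² = (0.5×0.0177)² = 7.87e-05;  (3·δd/d)² = (3×0.0763)² = 0.0524;  (½·δp/p)² = (0.5×0.0436)² = 0.000475;  (3·δs/s)² = (3×0.102)² = 0.0944
δQ/Q = √(0.147) = 0.384
Q = 8.91e+08, so δQ = 0.384 × 8.91e+08 = 3.42e+08.

(8.91 ± 3.42) × 10^8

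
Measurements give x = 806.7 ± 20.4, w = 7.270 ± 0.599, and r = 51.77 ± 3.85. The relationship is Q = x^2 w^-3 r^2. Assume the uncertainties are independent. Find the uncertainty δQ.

Since Q is a product/quotient, work with relative uncertainties:
  (2·δx/x)² = (2×0.0253)² = 0.00256;  (-3·δw/w)² = (-3×0.0824)² = 0.0611;  (2·δr/r)² = (2×0.0744)² = 0.0221
δQ/Q = √(0.0858) = 0.293
Q = 4.539e+06, so δQ = 0.293 × 4.539e+06 = 1.33e+06.

1.33e+06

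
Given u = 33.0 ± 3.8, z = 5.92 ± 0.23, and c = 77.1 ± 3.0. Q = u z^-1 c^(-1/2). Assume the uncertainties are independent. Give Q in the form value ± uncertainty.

0.635 ± 0.0781

For a monomial Q ∝ u, z^-1, c^(-1/2), fractional errors add in quadrature:
  (1·δu/u)² = (1×0.115)² = 0.0133;  (-1·δz/z)² = (-1×0.0389)² = 0.00151;  (−½·δc/c)² = (-0.5×0.0389)² = 0.000379
δQ/Q = √(0.0151) = 0.123
Q = 0.635, so δQ = 0.123 × 0.635 = 0.0781.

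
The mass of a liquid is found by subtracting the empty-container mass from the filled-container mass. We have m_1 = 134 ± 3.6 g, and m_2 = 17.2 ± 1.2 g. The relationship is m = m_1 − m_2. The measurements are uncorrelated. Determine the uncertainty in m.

3.79 g

Each term contributes (cᵢ δxᵢ)² to (δm)²:
  (δm_1)² = 13.0;  (δm_2)² = 1.44
δm = √(14.4) = 3.79 g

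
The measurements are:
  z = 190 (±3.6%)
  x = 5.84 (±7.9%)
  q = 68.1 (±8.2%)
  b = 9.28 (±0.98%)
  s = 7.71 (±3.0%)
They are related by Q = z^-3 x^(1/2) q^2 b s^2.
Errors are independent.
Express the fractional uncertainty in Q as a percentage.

20.9%

Since Q is a product/quotient, work with relative uncertainties:
  (-3·δz/z)² = (-3×0.0360)² = 0.0117;  (½·δx/x)² = (0.5×0.0790)² = 0.00156;  (2·δq/q)² = (2×0.0820)² = 0.0269;  (1·δb/b)² = (1×0.00980)² = 9.6e-05;  (2·δs/s)² = (2×0.0300)² = 0.00360
δQ/Q = √(0.0438) = 0.209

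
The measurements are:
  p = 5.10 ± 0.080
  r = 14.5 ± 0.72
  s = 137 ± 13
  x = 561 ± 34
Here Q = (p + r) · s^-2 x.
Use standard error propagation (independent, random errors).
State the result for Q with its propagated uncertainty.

0.586 ± 0.119

Let u = p + r = 19.6. δu = √(δp² + δr²) = √(0.00640 + 0.518) = 0.724, so δu/u = 0.0370.
Q is then a monomial in u, s, x:
δQ/Q = √((δu/u)² + (-2·δs/s)² + (1·δx/x)²) = √(0.00137 + 0.0360 + 0.00367) = 0.203
Q = 0.586, so δQ = 0.203 × 0.586 = 0.119.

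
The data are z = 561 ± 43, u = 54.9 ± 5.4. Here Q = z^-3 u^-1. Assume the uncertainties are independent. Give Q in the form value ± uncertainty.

(1.03 ± 0.258) × 10^-10

Each factor contributes (exponent × relative error)² to (δQ/Q)²:
  (-3·δz/z)² = (-3×0.0766)² = 0.0529;  (-1·δu/u)² = (-1×0.0984)² = 0.00967
δQ/Q = √(0.0626) = 0.250
Q = 1.03e-10, so δQ = 0.250 × 1.03e-10 = 2.58e-11.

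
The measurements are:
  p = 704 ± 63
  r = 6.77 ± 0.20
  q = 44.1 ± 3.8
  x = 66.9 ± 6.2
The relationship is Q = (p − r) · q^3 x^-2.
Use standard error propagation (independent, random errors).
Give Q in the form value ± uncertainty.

13400 ± 4420

Let u = p − r = 697. δu = √(δp² + δr²) = √(3970 + 0.0400) = 63.0, so δu/u = 0.0904.
Q is then a monomial in u, q, x:
δQ/Q = √((δu/u)² + (3·δq/q)² + (-2·δx/x)²) = √(0.00816 + 0.0668 + 0.0344) = 0.331
Q = 13400, so δQ = 0.331 × 13400 = 4420.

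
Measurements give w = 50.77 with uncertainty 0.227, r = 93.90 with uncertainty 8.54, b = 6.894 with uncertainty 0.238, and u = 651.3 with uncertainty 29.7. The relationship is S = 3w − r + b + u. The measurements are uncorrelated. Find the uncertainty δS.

S is a linear combination, so absolute uncertainties add in quadrature:
  (3·δw)² = 0.464;  (δr)² = 72.9;  (δb)² = 0.0566;  (δu)² = 882
δS = √(956) = 30.9

30.9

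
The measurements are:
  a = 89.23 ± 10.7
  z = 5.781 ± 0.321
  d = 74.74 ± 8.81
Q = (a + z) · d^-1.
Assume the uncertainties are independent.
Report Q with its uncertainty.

1.271 ± 0.207

Let u = a + z = 95.01. δu = √(δa² + δz²) = √(114 + 0.103) = 10.7, so δu/u = 0.113.
Q is then a monomial in u, d:
δQ/Q = √((δu/u)² + (-1·δd/d)²) = √(0.0127 + 0.0139) = 0.163
Q = 1.271, so δQ = 0.163 × 1.271 = 0.207.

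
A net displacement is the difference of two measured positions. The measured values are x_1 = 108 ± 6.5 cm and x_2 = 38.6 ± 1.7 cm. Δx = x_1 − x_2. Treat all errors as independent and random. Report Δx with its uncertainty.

69.4 ± 6.72 cm

Sums and differences: (δΔx)² = Σ (cᵢ δxᵢ)².
  (δx_1)² = 42.2;  (δx_2)² = 2.89
δΔx = √(45.1) = 6.72 cm
Δx = 69.4 cm.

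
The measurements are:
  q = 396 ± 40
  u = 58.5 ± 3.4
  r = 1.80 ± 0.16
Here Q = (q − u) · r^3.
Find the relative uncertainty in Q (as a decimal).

Let w = q − u = 338. δw = √(δq² + δu²) = √(1600 + 11.6) = 40.1, so δw/w = 0.119.
Q is then a monomial in w, r:
δQ/Q = √((δw/w)² + (3·δr/r)²) = √(0.0141 + 0.0711) = 0.292

0.292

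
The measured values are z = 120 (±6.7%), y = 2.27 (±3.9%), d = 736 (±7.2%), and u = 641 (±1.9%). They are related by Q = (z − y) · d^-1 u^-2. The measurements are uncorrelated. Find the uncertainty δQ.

4.14e-08

Let w = z − y = 118. δw = √(δz² + δy²) = √(64.6 + 0.00784) = 8.04, so δw/w = 0.0683.
Q is then a monomial in w, d, u:
δQ/Q = √((δw/w)² + (-1·δd/d)² + (-2·δu/u)²) = √(0.00466 + 0.00518 + 0.00144) = 0.106
Q = 3.89e-07, so δQ = 0.106 × 3.89e-07 = 4.14e-08.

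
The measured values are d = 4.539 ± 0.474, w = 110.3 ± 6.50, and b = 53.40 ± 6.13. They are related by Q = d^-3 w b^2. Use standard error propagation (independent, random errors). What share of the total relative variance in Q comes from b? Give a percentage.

34.2%

(δQ/Q)² = (-3·δd/d)² + (1·δw/w)² + (2·δb/b)²
  d term: (-3×0.104)² = 0.0981
  w term: (1×0.0589)² = 0.00347
  b term: (2×0.115)² = 0.0527
Total = 0.154. Share from b = 0.0527/0.154 = 0.342.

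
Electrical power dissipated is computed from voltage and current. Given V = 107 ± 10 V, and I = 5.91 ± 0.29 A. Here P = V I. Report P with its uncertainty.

632 ± 66.8 W

Since P is a product/quotient, work with relative uncertainties:
  (1·δV/V)² = (1×0.0935)² = 0.00873;  (1·δI/I)² = (1×0.0491)² = 0.00241
δP/P = √(0.0111) = 0.106
P = 632 W, so δP = 0.106 × 632 = 66.8 W.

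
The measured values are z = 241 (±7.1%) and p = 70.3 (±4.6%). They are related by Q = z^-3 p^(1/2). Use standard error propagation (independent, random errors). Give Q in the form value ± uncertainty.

(5.99 ± 1.28) × 10^-7

For a monomial Q ∝ z^-3, p^(1/2), fractional errors add in quadrature:
  (-3·δz/z)² = (-3×0.0710)² = 0.0454;  (½·δp/p)² = (0.5×0.0460)² = 0.000529
δQ/Q = √(0.0459) = 0.214
Q = 5.99e-07, so δQ = 0.214 × 5.99e-07 = 1.28e-07.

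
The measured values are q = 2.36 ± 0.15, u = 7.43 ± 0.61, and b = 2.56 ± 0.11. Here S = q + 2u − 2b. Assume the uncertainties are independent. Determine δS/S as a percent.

10.3%

Each term contributes (cᵢ δxᵢ)² to (δS)²:
  (δq)² = 0.0225;  (2·δu)² = 1.49;  (2·δb)² = 0.0484
δS = √(1.56) = 1.25
S = 12.1, so δS/S = 1.25/12.1 = 0.103.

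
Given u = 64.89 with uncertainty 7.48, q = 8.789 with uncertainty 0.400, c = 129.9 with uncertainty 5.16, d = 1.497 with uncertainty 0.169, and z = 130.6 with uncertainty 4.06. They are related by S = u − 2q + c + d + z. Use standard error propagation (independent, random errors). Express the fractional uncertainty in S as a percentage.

3.23%

S is a linear combination, so absolute uncertainties add in quadrature:
  (δu)² = 56.0;  (2·δq)² = 0.640;  (δc)² = 26.6;  (δd)² = 0.0286;  (δz)² = 16.5
δS = √(99.7) = 9.99
S = 309.3, so δS/S = 9.99/309.3 = 0.0323.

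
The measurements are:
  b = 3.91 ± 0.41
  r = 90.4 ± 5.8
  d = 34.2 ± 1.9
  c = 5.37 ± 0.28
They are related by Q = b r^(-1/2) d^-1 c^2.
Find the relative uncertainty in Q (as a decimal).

Since Q is a product/quotient, work with relative uncertainties:
  (1·δb/b)² = (1×0.105)² = 0.0110;  (−½·δr/r)² = (-0.5×0.0642)² = 0.00103;  (-1·δd/d)² = (-1×0.0556)² = 0.00309;  (2·δc/c)² = (2×0.0521)² = 0.0109
δQ/Q = √(0.0260) = 0.161

0.161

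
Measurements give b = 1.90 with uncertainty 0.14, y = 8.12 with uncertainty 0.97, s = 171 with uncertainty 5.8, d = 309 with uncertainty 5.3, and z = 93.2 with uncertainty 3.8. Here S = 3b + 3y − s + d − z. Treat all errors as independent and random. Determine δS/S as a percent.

For a sum/difference, combine absolute errors in quadrature:
  (3·δb)² = 0.176;  (3·δy)² = 8.47;  (δs)² = 33.6;  (δd)² = 28.1;  (δz)² = 14.4
δS = √(84.8) = 9.21
S = 74.9, so δS/S = 9.21/74.9 = 0.123.

12.3%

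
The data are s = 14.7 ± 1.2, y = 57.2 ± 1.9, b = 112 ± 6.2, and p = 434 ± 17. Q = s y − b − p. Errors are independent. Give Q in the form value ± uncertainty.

Let w = s·y = 841. δw/w = √((1·δs/s)² + (1·δy/y)²) = √(0.00666 + 0.00110) = 0.0881, so δw = 74.1.
Q = w − b − p: δQ = √(δw² + δb² + δp²) = √(5490 + 38.4 + 289) = 76.3
Q = 295.

295 ± 76.3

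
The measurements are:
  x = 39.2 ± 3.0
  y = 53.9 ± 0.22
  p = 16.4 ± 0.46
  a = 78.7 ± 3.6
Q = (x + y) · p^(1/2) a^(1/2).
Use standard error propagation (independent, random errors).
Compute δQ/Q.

Let u = x + y = 93.1. δu = √(δx² + δy²) = √(9.00 + 0.0484) = 3.01, so δu/u = 0.0323.
Q is then a monomial in u, p, a:
δQ/Q = √((δu/u)² + (½·δp/p)² + (½·δa/a)²) = √(0.00104 + 0.000197 + 0.000523) = 0.0420

0.0420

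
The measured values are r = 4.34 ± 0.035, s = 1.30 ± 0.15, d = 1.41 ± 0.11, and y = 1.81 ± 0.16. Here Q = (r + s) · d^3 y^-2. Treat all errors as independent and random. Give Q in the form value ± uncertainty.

4.83 ± 1.42

Let u = r + s = 5.64. δu = √(δr² + δs²) = √(0.00123 + 0.0225) = 0.154, so δu/u = 0.0273.
Q is then a monomial in u, d, y:
δQ/Q = √((δu/u)² + (3·δd/d)² + (-2·δy/y)²) = √(0.000746 + 0.0548 + 0.0313) = 0.295
Q = 4.83, so δQ = 0.295 × 4.83 = 1.42.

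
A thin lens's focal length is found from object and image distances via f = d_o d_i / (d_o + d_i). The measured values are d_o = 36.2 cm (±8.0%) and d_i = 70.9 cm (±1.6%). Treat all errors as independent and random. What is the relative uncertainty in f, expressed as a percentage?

∂f/∂d_o = (d_i/(d_o+d_i))² = 0.438;  ∂f/∂d_i = (d_o/(d_o+d_i))² = 0.114
δf = √((∂f/∂d_o · δd_o)² + (∂f/∂d_i · δd_i)²) = √(1.61 + 0.0168) = 1.28 cm
f = 24.0 cm, so δf/f = 1.28/24.0 = 0.0532.

5.32%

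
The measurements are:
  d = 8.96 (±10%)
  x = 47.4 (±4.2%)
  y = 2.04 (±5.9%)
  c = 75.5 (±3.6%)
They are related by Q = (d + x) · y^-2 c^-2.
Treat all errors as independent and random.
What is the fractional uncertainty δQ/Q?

Let u = d + x = 56.4. δu = √(δd² + δx²) = √(0.803 + 3.96) = 2.18, so δu/u = 0.0387.
Q is then a monomial in u, y, c:
δQ/Q = √((δu/u)² + (-2·δy/y)² + (-2·δc/c)²) = √(0.00150 + 0.0139 + 0.00518) = 0.144

0.144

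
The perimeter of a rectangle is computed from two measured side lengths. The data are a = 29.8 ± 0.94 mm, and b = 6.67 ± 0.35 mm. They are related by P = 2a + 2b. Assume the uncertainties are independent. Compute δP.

2.01 mm

Each term contributes (cᵢ δxᵢ)² to (δP)²:
  (2·δa)² = 3.53;  (2·δb)² = 0.490
δP = √(4.02) = 2.01 mm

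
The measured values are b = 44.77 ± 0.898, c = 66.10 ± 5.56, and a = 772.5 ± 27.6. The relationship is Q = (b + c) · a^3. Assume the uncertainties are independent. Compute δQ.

6.06e+09

Let u = b + c = 110.9. δu = √(δb² + δc²) = √(0.806 + 30.9) = 5.63, so δu/u = 0.0508.
Q is then a monomial in u, a:
δQ/Q = √((δu/u)² + (3·δa/a)²) = √(0.00258 + 0.0115) = 0.119
Q = 5.111e+10, so δQ = 0.119 × 5.111e+10 = 6.06e+09.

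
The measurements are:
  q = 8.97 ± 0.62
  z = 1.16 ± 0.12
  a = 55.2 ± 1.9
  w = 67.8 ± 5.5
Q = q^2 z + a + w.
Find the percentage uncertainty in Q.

Let p = q^2·z = 93.3. δp/p = √((2·δq/q)² + (1·δz/z)²) = √(0.0191 + 0.0107) = 0.173, so δp = 16.1.
Q = p + a + w: δQ = √(δp² + δa² + δw²) = √(260 + 3.61 + 30.2) = 17.1
Q = 216, so δQ/Q = 17.1/216 = 0.0792.

7.92%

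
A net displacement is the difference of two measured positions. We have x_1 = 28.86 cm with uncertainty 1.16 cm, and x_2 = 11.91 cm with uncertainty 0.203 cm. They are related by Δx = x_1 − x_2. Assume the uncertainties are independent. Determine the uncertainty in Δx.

Absolute uncertainties add in quadrature for a linear combination:
  (δx_1)² = 1.35;  (δx_2)² = 0.0412
δΔx = √(1.39) = 1.18 cm

1.18 cm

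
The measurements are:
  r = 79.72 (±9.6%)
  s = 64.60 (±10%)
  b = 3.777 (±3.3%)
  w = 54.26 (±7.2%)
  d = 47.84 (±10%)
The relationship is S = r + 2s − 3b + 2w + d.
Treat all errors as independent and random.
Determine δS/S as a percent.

S is a linear combination, so absolute uncertainties add in quadrature:
  (δr)² = 58.6;  (2·δs)² = 167;  (3·δb)² = 0.140;  (2·δw)² = 61.0;  (δd)² = 22.9
δS = √(310) = 17.6
S = 353.9, so δS/S = 17.6/353.9 = 0.0497.

4.97%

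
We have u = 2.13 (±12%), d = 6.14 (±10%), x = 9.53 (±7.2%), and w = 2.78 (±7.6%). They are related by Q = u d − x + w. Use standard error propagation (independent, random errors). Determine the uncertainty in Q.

2.17

Let p = u·d = 13.1. δp/p = √((1·δu/u)² + (1·δd/d)²) = √(0.0144 + 0.0100) = 0.156, so δp = 2.04.
Q = p − x + w: δQ = √(δp² + δx² + δw²) = √(4.17 + 0.471 + 0.0446) = 2.17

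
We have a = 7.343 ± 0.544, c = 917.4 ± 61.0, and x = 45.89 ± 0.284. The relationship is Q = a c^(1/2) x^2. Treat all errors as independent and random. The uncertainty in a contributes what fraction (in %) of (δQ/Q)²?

81.3%

(δQ/Q)² = (1·δa/a)² + (½·δc/c)² + (2·δx/x)²
  a term: (1×0.0741)² = 0.00549
  c term: (0.5×0.0665)² = 0.00111
  x term: (2×0.00619)² = 0.000153
Total = 0.00675. Share from a = 0.00549/0.00675 = 0.813.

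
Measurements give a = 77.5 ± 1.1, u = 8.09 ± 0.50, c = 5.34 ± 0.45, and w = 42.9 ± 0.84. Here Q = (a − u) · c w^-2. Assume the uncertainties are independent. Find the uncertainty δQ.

Let h = a − u = 69.4. δh = √(δa² + δu²) = √(1.21 + 0.250) = 1.21, so δh/h = 0.0174.
Q is then a monomial in h, c, w:
δQ/Q = √((δh/h)² + (1·δc/c)² + (-2·δw/w)²) = √(0.000303 + 0.00710 + 0.00153) = 0.0945
Q = 0.201, so δQ = 0.0945 × 0.201 = 0.0190.

0.0190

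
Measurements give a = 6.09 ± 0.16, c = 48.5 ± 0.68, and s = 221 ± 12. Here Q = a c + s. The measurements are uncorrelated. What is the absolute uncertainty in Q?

14.9

Let p = a·c = 295. δp/p = √((1·δa/a)² + (1·δc/c)²) = √(0.000690 + 0.000197) = 0.0298, so δp = 8.80.
Q = p + s: δQ = √(δp² + δs²) = √(77.4 + 144) = 14.9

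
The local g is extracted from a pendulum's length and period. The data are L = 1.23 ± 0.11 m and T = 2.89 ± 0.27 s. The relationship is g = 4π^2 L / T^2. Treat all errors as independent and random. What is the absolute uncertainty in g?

1.20 m/s^2

Each factor contributes (exponent × relative error)² to (δg/g)²:
  (1·δL/L)² = (1×0.0894)² = 0.00800;  (-2·δT/T)² = (-2×0.0934)² = 0.0349
δg/g = √(0.0429) = 0.207
g = 5.81 m/s^2, so δg = 0.207 × 5.81 = 1.20 m/s^2.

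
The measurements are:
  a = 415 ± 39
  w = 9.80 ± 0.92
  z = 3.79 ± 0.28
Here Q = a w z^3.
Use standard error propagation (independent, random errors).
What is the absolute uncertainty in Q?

For a monomial Q ∝ a, w, z^3, fractional errors add in quadrature:
  (1·δa/a)² = (1×0.0940)² = 0.00883;  (1·δw/w)² = (1×0.0939)² = 0.00881;  (3·δz/z)² = (3×0.0739)² = 0.0491
δQ/Q = √(0.0668) = 0.258
Q = 2.21e+05, so δQ = 0.258 × 2.21e+05 = 57200.

57200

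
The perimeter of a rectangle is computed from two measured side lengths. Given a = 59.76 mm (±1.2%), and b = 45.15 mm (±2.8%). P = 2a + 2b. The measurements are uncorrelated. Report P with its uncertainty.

Sums and differences: (δP)² = Σ (cᵢ δxᵢ)².
  (2·δa)² = 2.06;  (2·δb)² = 6.39
δP = √(8.45) = 2.91 mm
P = 209.8 mm.

209.8 ± 2.91 mm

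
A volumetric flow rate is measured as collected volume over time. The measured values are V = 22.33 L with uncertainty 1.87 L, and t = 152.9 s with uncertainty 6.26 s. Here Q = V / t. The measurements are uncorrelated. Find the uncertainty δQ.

0.0136 L/s

Each factor contributes (exponent × relative error)² to (δQ/Q)²:
  (1·δV/V)² = (1×0.0837)² = 0.00701;  (-1·δt/t)² = (-1×0.0409)² = 0.00168
δQ/Q = √(0.00869) = 0.0932
Q = 0.1460 L/s, so δQ = 0.0932 × 0.1460 = 0.0136 L/s.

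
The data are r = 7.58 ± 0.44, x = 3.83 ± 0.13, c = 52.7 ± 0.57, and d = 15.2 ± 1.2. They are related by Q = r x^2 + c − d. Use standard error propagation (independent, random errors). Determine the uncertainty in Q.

Let p = r·x^2 = 111. δp/p = √((1·δr/r)² + (2·δx/x)²) = √(0.00337 + 0.00461) = 0.0893, so δp = 9.93.
Q = p + c − d: δQ = √(δp² + δc² + δd²) = √(98.6 + 0.325 + 1.44) = 10.0

10.0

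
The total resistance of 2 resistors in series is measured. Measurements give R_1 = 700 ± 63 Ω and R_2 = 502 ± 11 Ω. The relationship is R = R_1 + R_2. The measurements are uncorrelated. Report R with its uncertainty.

1200 ± 64.0 Ω

Sums and differences: (δR)² = Σ (cᵢ δxᵢ)².
  (δR_1)² = 3970;  (δR_2)² = 121
δR = √(4090) = 64.0 Ω
R = 1200 Ω.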